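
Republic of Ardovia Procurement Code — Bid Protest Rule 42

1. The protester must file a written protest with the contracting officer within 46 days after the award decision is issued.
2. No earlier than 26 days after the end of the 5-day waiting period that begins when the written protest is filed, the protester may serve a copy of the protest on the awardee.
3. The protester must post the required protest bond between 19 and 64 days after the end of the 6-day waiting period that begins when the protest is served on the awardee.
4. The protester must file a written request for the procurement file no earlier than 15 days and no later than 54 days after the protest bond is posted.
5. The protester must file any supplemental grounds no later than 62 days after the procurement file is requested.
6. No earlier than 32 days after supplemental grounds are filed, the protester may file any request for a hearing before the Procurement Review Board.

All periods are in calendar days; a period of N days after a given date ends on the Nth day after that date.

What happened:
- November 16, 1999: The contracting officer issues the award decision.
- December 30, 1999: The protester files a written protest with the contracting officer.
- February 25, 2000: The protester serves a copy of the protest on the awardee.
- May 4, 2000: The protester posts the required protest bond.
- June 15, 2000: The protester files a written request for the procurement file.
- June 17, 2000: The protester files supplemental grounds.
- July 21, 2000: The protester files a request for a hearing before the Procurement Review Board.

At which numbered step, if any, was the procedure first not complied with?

None — every step was satisfied

Step 1: 46 days after November 16, 1999 (when the award decision is issued) is January 1, 2000; completed December 30, 1999, before the deadline.
Step 2: the earliest permitted date is 26 days after January 4, 2000 (end of the 5-day waiting period, which began when the written protest is filed on December 30, 1999), i.e. January 30, 2000; done February 25, 2000 — permitted.
Step 3: the window is 19–64 days after March 2, 2000 (end of the 6-day waiting period, which began when the protest is served on the awardee on February 25, 2000), so March 21, 2000 through May 5, 2000; done May 4, 2000, which is between those dates.
Step 4: the window is 15–54 days after May 4, 2000 (when the protest bond is posted), so May 19, 2000 through June 27, 2000; June 15, 2000 falls inside that range.
Step 5: 62 days after June 15, 2000 (when the procurement file is requested) is August 16, 2000; done June 17, 2000 — timely.
Step 6: the earliest permitted date is 32 days after June 17, 2000 (when supplemental grounds are filed), i.e. July 19, 2000; done July 21, 2000, after the minimum wait.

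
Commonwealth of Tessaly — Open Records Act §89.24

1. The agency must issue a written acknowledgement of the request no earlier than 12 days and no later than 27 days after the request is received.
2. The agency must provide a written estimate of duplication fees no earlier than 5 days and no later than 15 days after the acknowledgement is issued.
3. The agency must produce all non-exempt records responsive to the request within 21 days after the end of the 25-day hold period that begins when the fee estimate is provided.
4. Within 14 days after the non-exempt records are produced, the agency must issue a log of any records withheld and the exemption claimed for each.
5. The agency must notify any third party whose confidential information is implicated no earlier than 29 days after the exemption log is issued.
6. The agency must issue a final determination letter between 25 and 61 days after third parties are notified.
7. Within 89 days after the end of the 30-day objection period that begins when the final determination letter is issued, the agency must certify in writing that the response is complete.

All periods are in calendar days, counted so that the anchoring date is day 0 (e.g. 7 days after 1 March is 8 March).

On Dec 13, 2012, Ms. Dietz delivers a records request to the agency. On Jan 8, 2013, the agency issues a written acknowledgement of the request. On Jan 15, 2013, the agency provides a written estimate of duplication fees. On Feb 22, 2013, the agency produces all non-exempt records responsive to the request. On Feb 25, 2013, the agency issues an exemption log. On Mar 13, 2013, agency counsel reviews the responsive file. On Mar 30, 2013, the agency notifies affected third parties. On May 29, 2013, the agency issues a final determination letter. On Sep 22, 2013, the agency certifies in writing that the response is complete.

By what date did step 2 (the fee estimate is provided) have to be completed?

Step 2 runs from Jan 8, 2013, when the acknowledgement is issued. The window is 5–15 days after Jan 8, 2013; it closes on Jan 23, 2013.

Jan 23, 2013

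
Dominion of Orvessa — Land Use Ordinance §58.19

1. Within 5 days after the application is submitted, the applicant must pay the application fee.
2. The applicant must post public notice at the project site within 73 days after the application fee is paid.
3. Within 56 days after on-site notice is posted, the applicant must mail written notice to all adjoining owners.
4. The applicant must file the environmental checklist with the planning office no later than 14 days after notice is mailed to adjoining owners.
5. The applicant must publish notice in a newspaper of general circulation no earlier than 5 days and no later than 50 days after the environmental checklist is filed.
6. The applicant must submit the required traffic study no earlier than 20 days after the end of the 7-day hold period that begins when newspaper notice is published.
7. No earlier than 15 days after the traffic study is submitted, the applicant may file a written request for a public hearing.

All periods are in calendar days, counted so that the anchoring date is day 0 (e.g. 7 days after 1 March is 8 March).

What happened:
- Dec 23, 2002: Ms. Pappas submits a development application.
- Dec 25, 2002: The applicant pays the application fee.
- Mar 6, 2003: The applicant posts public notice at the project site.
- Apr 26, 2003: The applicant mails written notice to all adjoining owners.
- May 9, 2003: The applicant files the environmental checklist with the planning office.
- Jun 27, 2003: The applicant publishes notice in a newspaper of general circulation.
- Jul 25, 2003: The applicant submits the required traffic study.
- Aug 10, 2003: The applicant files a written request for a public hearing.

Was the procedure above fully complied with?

Yes

Step 1: 5 days after Dec 23, 2002 (when the application is submitted) is Dec 28, 2002; done Dec 25, 2002 — timely.
Step 2: 73 days after Dec 25, 2002 (when the application fee is paid) is Mar 8, 2003; completed Mar 6, 2003, before the deadline.
Step 3: 56 days after Mar 6, 2003 (when on-site notice is posted) is May 1, 2003; Apr 26, 2003 is within that limit.
Step 4: 14 days after Apr 26, 2003 (when notice is mailed to adjoining owners) is May 10, 2003; done May 9, 2003 — timely.
Step 5: the window is 5–50 days after May 9, 2003 (when the environmental checklist is filed), so May 14, 2003 through Jun 28, 2003; done Jun 27, 2003 — within the window.
Step 6: the earliest permitted date is 20 days after Jul 4, 2003 (end of the 7-day hold period, which began when newspaper notice is published on Jun 27, 2003), i.e. Jul 24, 2003; Jul 25, 2003 is on or after that date.
Step 7: the earliest permitted date is 15 days after Jul 25, 2003 (when the traffic study is submitted), i.e. Aug 9, 2003; Aug 10, 2003 is on or after that date.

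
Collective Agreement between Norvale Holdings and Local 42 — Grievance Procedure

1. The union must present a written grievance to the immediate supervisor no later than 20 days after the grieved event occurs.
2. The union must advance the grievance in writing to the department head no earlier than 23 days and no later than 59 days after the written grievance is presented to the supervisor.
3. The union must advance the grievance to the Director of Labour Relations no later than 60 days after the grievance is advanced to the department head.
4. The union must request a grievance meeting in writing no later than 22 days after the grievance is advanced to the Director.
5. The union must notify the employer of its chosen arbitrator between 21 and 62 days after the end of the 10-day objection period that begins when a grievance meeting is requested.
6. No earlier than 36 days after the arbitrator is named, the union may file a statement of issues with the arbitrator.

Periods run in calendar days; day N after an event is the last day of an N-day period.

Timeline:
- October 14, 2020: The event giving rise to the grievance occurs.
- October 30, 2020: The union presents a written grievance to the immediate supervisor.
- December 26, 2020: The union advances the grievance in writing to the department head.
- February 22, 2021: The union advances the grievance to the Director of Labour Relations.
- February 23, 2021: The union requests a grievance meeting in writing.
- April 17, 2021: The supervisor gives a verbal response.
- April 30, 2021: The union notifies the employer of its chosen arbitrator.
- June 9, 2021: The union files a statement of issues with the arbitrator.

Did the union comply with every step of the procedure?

Yes

Step 1: 20 days after October 14, 2020 (when the grieved event occurs) is November 3, 2020; October 30, 2020 is within that limit.
Step 2: the window is 23–59 days after October 30, 2020 (when the written grievance is presented to the supervisor), so November 22, 2020 through December 28, 2020; done December 26, 2020 — within the window.
Step 3: 60 days after December 26, 2020 (when the grievance is advanced to the department head) is February 24, 2021; completed February 22, 2021, before the deadline.
Step 4: 22 days after February 22, 2021 (when the grievance is advanced to the Director) is March 16, 2021; February 23, 2021 is within that limit.
Step 5: the window is 21–62 days after March 5, 2021 (end of the 10-day objection period, which began when a grievance meeting is requested on February 23, 2021), so March 26, 2021 through May 6, 2021; done April 30, 2021 — within the window.
Step 6: the earliest permitted date is 36 days after April 30, 2021 (when the arbitrator is named), i.e. June 5, 2021; done June 9, 2021 — permitted.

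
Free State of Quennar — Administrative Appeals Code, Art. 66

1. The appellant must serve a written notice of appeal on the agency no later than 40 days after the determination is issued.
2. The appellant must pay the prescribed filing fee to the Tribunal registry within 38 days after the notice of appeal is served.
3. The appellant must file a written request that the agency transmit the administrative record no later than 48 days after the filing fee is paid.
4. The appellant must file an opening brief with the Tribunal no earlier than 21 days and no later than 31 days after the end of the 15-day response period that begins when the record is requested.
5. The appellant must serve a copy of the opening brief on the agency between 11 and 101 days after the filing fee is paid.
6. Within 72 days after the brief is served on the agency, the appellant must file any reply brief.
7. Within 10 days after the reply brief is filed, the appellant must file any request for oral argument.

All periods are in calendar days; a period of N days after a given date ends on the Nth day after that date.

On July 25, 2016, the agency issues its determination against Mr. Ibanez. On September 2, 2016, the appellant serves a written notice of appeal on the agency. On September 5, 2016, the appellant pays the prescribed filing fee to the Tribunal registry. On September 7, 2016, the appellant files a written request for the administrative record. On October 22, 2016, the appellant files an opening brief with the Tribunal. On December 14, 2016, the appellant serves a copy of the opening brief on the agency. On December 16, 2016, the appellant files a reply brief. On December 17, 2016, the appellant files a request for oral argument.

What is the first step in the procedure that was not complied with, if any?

Step 1: 40 days after July 25, 2016 (when the determination is issued) is September 3, 2016; completed September 2, 2016, before the deadline.
Step 2: 38 days after September 2, 2016 (when the notice of appeal is served) is October 10, 2016; done September 5, 2016 — timely.
Step 3: 48 days after September 5, 2016 (when the filing fee is paid) is October 23, 2016; done September 7, 2016 — timely.
Step 4: the window is 21–31 days after September 22, 2016 (end of the 15-day response period, which began when the record is requested on September 7, 2016), so October 13, 2016 through October 23, 2016; October 22, 2016 falls inside that range.
Step 5: the window is 11–101 days after September 5, 2016 (when the filing fee is paid), so September 16, 2016 through December 15, 2016; December 14, 2016 falls inside that range.
Step 6: 72 days after December 14, 2016 (when the brief is served on the agency) is February 24, 2017; December 16, 2016 is within that limit.
Step 7: 10 days after December 16, 2016 (when the reply brief is filed) is December 26, 2016; completed December 17, 2016, before the deadline.

None — every step was satisfied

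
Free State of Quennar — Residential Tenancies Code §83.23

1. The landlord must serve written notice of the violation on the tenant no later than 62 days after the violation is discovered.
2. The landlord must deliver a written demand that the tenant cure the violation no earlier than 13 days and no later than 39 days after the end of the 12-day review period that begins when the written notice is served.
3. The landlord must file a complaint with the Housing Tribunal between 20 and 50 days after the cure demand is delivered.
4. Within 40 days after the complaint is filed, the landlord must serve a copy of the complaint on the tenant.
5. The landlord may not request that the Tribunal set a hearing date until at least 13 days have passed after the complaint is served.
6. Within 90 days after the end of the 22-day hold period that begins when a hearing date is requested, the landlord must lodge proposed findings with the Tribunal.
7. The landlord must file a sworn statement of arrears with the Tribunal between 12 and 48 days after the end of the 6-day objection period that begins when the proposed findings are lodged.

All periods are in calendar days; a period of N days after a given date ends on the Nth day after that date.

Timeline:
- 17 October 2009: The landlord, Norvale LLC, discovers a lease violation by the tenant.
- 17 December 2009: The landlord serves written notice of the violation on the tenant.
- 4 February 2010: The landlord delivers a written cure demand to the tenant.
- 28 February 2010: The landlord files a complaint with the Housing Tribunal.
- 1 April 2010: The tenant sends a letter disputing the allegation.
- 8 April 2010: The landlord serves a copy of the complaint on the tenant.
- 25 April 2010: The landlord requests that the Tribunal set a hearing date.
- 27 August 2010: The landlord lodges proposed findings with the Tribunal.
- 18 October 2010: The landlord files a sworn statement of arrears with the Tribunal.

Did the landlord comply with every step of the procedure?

Step 1: 62 days after 17 October 2009 (when the violation is discovered) is 18 December 2009; completed 17 December 2009, before the deadline.
Step 2: the window is 13–39 days after 29 December 2009 (end of the 12-day review period, which began when the written notice is served on 17 December 2009), so 11 January 2010 through 6 February 2010; done 4 February 2010 — within the window.
Step 3: the window is 20–50 days after 4 February 2010 (when the cure demand is delivered), so 24 February 2010 through 26 March 2010; done 28 February 2010 — within the window.
Step 4: 40 days after 28 February 2010 (when the complaint is filed) is 9 April 2010; completed 8 April 2010, before the deadline.
Step 5: the earliest permitted date is 13 days after 8 April 2010 (when the complaint is served), i.e. 21 April 2010; done 25 April 2010, after the minimum wait.
Step 6: 90 days after 17 May 2010 (end of the 22-day hold period, which began when a hearing date is requested on 25 April 2010) is 15 August 2010; done 27 August 2010 — 12 days late.

No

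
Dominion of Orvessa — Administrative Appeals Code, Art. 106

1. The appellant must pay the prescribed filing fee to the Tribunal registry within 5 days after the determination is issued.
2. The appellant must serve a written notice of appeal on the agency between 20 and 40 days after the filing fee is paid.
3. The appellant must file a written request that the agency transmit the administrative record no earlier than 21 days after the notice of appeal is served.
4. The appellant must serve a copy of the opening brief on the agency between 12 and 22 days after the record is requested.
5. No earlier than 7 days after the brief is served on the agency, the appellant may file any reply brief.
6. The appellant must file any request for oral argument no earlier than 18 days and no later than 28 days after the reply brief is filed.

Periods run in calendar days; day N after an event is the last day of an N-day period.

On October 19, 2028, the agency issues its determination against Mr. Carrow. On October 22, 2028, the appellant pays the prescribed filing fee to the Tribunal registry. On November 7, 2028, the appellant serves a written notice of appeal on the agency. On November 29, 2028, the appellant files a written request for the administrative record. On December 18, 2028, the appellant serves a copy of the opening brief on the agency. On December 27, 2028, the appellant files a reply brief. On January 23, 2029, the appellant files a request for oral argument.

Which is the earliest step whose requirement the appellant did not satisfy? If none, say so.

Step 2

(1) due by October 19, 2028 + 5 days = October 24, 2028; done October 22, 2028 — timely.
(2) the permitted window runs from October 22, 2028 + 20 = November 11, 2028 to October 22, 2028 + 40 = December 1, 2028; done November 7, 2028 — 4 days before the window opened.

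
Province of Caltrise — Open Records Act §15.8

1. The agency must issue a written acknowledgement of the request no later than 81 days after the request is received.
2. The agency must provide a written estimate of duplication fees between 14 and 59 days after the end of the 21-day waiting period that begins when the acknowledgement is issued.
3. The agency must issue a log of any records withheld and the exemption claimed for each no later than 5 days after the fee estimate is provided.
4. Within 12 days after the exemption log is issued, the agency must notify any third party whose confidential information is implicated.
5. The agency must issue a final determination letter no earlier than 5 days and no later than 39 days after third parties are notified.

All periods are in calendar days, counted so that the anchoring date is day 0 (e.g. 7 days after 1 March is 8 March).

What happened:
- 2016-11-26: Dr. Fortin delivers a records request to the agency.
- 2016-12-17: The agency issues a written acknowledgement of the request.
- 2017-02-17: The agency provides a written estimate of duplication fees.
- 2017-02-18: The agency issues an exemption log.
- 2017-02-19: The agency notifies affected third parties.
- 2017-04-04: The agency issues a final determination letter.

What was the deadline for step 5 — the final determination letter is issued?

2017-03-30

Step 5 runs from 2017-02-19, when third parties are notified. The window is 5–39 days after 2017-02-19; it closes on 2017-03-30.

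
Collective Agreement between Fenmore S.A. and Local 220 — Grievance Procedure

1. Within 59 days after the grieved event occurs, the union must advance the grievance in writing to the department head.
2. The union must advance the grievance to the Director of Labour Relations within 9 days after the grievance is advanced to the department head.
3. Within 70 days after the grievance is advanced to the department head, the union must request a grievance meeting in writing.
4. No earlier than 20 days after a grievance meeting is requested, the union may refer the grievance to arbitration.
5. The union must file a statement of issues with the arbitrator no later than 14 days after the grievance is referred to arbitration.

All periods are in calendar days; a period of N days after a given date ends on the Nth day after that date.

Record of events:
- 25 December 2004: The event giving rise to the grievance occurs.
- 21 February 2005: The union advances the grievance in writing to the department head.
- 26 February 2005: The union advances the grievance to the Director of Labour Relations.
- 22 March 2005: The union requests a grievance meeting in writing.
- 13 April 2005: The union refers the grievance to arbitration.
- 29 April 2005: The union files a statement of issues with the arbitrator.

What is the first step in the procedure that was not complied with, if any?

(1) due by 25 December 2004 + 59 days = 22 February 2005; completed 21 February 2005, before the deadline.
(2) due by 21 February 2005 + 9 days = 2 March 2005; done 26 February 2005 — timely.
(3) due by 21 February 2005 + 70 days = 2 May 2005; completed 22 March 2005, before the deadline.
(4) permitted from 22 March 2005 + 20 days = 11 April 2005 onward; done 13 April 2005 — permitted.
(5) due by 13 April 2005 + 14 days = 27 April 2005; 29 April 2005 misses that deadline by 2 days.
Later steps need not be reached.

Step 5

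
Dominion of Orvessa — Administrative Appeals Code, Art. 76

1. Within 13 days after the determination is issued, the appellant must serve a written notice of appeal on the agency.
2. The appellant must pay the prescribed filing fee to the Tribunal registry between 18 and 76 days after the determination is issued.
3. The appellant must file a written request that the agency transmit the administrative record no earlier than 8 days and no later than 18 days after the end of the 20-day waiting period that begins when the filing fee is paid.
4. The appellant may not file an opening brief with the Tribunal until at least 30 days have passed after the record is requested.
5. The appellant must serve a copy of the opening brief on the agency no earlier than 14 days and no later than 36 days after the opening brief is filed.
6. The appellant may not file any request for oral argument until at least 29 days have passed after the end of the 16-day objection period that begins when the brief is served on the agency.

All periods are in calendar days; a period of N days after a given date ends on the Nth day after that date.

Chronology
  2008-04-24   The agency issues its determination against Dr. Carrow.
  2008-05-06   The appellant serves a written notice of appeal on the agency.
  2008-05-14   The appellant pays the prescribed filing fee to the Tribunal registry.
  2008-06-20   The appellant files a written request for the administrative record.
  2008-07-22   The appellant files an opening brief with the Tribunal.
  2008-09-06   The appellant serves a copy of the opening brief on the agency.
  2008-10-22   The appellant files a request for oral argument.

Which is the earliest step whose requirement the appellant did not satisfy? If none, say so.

Step 1: 13 days after 2008-04-24 (when the determination is issued) is 2008-05-07; completed 2008-05-06, before the deadline.
Step 2: the window is 18–76 days after 2008-04-24 (when the determination is issued), so 2008-05-12 through 2008-07-09; done 2008-05-14 — within the window.
Step 3: the window is 8–18 days after 2008-06-03 (end of the 20-day waiting period, which began when the filing fee is paid on 2008-05-14), so 2008-06-11 through 2008-06-21; done 2008-06-20 — within the window.
Step 4: the earliest permitted date is 30 days after 2008-06-20 (when the record is requested), i.e. 2008-07-20; 2008-07-22 is on or after that date.
Step 5: the window is 14–36 days after 2008-07-22 (when the opening brief is filed), so 2008-08-05 through 2008-08-27; done 2008-09-06 — 10 days after the window closed.
The procedure was therefore not followed at step 5.

Step 5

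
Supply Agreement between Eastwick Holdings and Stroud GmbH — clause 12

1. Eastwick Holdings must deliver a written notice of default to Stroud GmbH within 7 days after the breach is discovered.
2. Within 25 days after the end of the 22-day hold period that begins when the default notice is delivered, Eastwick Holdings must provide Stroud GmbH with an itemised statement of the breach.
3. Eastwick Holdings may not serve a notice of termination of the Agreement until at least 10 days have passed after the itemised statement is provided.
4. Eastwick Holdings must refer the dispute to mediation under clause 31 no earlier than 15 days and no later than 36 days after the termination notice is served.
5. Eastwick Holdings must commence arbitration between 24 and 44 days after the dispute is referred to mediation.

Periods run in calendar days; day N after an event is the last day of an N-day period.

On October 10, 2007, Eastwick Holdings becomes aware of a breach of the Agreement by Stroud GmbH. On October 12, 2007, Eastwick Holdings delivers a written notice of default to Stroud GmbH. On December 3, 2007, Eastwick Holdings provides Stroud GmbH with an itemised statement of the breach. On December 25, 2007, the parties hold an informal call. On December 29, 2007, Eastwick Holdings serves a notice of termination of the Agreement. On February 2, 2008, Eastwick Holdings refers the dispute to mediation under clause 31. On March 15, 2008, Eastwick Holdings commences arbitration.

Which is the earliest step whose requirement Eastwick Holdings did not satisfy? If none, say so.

Step 2

Step 1 — counting 7 days from October 10, 2007 (when the breach is discovered) gives a deadline of October 17, 2007; October 12, 2007 is within that limit.
Step 2 — counting 25 days from November 3, 2007 (end of the 22-day hold period, which began when the default notice is delivered on October 12, 2007) gives a deadline of November 28, 2007; done December 3, 2007 — 5 days late.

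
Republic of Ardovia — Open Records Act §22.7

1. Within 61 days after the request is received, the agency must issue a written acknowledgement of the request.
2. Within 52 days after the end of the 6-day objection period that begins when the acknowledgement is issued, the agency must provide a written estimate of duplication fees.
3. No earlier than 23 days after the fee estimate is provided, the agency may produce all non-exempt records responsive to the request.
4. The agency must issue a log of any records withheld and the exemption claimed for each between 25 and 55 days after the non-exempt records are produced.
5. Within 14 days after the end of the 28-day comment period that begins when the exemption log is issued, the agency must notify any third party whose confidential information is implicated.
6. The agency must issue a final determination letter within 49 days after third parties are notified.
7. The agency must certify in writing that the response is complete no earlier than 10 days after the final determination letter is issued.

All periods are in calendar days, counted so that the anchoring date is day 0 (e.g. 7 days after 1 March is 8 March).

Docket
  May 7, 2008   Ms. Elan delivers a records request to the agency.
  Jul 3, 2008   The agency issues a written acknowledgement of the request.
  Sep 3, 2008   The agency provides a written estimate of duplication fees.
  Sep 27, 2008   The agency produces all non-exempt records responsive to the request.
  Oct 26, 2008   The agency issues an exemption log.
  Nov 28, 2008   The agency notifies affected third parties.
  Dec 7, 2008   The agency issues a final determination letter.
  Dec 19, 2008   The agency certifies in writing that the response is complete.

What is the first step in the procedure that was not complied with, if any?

Step 2

Step 1 — counting 61 days from May 7, 2008 (when the request is received) gives a deadline of Jul 7, 2008; completed Jul 3, 2008, before the deadline.
Step 2 — counting 52 days from Jul 9, 2008 (end of the 6-day objection period, which began when the acknowledgement is issued on Jul 3, 2008) gives a deadline of Aug 30, 2008; Sep 3, 2008 misses that deadline by 4 days.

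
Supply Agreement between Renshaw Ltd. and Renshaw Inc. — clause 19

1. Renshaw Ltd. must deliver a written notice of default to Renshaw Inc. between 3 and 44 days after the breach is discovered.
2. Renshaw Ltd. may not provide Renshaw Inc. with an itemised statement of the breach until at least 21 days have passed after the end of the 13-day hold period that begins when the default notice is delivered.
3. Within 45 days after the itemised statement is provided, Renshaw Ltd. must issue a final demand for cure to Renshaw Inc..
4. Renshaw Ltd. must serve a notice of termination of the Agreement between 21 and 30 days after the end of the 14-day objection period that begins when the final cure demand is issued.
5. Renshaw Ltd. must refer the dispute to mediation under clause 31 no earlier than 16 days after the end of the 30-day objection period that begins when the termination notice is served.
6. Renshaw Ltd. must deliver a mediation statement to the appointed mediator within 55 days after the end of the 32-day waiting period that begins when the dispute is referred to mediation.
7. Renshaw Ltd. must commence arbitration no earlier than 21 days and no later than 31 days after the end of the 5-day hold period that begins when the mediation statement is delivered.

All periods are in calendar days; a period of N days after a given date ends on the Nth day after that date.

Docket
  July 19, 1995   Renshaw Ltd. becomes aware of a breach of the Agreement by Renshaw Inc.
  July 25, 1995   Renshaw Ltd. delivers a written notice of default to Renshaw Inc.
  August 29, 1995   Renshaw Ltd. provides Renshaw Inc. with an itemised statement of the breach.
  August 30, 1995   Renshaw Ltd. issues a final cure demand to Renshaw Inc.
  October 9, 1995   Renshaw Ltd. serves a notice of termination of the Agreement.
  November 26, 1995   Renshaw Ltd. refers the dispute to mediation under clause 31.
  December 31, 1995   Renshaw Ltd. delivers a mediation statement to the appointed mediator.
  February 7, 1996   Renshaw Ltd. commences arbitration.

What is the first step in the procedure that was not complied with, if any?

Step 7

Step 1 — 3 and 44 days from July 19, 1995 (when the breach is discovered) are July 22, 1995 and September 1, 1995 respectively; done July 25, 1995, which is between those dates.
Step 2 — must wait 21 days from August 7, 1995 (end of the 13-day hold period, which began when the default notice is delivered on July 25, 1995), so not before August 28, 1995; done August 29, 1995 — permitted.
Step 3 — counting 45 days from August 29, 1995 (when the itemised statement is provided) gives a deadline of October 13, 1995; August 30, 1995 is within that limit.
Step 4 — 21 and 30 days from September 13, 1995 (end of the 14-day objection period, which began when the final cure demand is issued on August 30, 1995) are October 4, 1995 and October 13, 1995 respectively; done October 9, 1995 — within the window.
Step 5 — must wait 16 days from November 8, 1995 (end of the 30-day objection period, which began when the termination notice is served on October 9, 1995), so not before November 24, 1995; done November 26, 1995, after the minimum wait.
Step 6 — counting 55 days from December 28, 1995 (end of the 32-day waiting period, which began when the dispute is referred to mediation on November 26, 1995) gives a deadline of February 21, 1996; December 31, 1995 is within that limit.
Step 7 — 21 and 31 days from January 5, 1996 (end of the 5-day hold period, which began when the mediation statement is delivered on December 31, 1995) are January 26, 1996 and February 5, 1996 respectively; February 7, 1996 is 2 days past the end of the window.
Later steps need not be reached.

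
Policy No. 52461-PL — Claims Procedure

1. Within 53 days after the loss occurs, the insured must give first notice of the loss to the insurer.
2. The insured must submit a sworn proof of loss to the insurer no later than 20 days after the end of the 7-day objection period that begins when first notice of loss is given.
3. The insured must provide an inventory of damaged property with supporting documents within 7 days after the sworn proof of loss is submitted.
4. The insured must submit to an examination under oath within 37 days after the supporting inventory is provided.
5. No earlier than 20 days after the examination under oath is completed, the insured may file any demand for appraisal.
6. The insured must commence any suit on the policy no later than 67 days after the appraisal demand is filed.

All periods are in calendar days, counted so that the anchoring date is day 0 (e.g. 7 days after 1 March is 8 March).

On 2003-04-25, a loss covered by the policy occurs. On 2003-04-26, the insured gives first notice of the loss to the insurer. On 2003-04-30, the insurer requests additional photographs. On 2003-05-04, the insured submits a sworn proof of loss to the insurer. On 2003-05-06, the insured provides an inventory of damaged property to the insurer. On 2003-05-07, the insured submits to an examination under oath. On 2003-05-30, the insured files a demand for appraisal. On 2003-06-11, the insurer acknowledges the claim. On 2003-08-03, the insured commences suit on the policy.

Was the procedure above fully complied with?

Step 1: 53 days after 2003-04-25 (when the loss occurs) is 2003-06-17; 2003-04-26 is within that limit.
Step 2: 20 days after 2003-05-03 (end of the 7-day objection period, which began when first notice of loss is given on 2003-04-26) is 2003-05-23; 2003-05-04 is within that limit.
Step 3: 7 days after 2003-05-04 (when the sworn proof of loss is submitted) is 2003-05-11; 2003-05-06 is within that limit.
Step 4: 37 days after 2003-05-06 (when the supporting inventory is provided) is 2003-06-12; 2003-05-07 is within that limit.
Step 5: the earliest permitted date is 20 days after 2003-05-07 (when the examination under oath is completed), i.e. 2003-05-27; 2003-05-30 is on or after that date.
Step 6: 67 days after 2003-05-30 (when the appraisal demand is filed) is 2003-08-05; completed 2003-08-03, before the deadline.

Yes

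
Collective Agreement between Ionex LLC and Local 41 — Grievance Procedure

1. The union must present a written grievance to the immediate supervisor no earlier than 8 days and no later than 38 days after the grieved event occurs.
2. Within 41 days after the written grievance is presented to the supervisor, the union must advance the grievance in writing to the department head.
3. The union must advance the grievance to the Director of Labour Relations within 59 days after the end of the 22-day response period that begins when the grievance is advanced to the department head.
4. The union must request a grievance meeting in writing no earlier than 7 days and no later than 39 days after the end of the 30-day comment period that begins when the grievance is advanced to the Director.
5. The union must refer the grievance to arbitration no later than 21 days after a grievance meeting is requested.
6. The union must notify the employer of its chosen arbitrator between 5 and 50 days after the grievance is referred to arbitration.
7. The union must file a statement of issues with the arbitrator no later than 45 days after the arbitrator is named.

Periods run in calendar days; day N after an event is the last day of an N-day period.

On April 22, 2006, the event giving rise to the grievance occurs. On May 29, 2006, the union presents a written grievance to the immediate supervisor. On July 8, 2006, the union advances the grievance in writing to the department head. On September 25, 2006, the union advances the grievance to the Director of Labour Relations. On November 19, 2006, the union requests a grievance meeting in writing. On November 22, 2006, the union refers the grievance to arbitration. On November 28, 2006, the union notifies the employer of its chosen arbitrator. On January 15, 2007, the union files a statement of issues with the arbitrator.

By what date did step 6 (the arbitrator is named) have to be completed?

Step 6 runs from November 22, 2006, when the grievance is referred to arbitration. The window is 5–50 days after November 22, 2006; it closes on January 11, 2007.

January 11, 2007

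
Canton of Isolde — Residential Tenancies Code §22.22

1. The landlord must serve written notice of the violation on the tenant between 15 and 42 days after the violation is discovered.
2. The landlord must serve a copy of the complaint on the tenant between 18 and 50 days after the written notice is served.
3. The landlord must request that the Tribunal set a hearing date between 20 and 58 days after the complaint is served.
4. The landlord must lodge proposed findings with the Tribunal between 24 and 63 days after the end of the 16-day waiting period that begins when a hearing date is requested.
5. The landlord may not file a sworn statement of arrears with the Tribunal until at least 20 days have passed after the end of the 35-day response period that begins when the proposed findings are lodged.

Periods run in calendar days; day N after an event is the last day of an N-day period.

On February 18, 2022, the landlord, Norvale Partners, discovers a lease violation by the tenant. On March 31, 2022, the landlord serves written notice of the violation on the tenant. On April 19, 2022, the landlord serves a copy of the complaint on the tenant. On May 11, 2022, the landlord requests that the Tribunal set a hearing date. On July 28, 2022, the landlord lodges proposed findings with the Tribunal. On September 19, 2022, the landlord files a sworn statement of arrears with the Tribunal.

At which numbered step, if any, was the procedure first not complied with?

Step 1 — 15 and 42 days from February 18, 2022 (when the violation is discovered) are March 5, 2022 and April 1, 2022 respectively; done March 31, 2022 — within the window.
Step 2 — 18 and 50 days from March 31, 2022 (when the written notice is served) are April 18, 2022 and May 20, 2022 respectively; April 19, 2022 falls inside that range.
Step 3 — 20 and 58 days from April 19, 2022 (when the complaint is served) are May 9, 2022 and June 16, 2022 respectively; May 11, 2022 falls inside that range.
Step 4 — 24 and 63 days from May 27, 2022 (end of the 16-day waiting period, which began when a hearing date is requested on May 11, 2022) are June 20, 2022 and July 29, 2022 respectively; done July 28, 2022, which is between those dates.
Step 5 — must wait 20 days from September 1, 2022 (end of the 35-day response period, which began when the proposed findings are lodged on July 28, 2022), so not before September 21, 2022; September 19, 2022 is 2 days before the earliest permitted date.
No need to go further; step 5 was not satisfied.

Step 5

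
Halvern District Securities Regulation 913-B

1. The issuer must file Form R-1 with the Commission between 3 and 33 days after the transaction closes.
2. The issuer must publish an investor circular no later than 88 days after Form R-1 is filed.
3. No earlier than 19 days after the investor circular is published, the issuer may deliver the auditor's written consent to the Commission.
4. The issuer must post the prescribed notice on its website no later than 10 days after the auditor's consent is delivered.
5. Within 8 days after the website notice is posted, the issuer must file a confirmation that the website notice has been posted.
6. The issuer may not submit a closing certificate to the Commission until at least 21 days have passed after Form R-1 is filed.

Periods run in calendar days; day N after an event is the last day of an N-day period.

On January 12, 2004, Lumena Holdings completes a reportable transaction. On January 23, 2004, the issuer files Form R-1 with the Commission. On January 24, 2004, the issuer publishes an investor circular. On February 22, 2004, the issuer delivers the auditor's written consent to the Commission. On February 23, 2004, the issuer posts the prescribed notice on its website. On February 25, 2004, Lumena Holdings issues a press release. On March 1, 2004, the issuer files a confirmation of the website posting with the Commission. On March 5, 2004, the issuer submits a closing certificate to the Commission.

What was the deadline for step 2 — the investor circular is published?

April 20, 2004

Step 2 runs from January 23, 2004, when Form R-1 is filed. 88 days after January 23, 2004 is April 20, 2004.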